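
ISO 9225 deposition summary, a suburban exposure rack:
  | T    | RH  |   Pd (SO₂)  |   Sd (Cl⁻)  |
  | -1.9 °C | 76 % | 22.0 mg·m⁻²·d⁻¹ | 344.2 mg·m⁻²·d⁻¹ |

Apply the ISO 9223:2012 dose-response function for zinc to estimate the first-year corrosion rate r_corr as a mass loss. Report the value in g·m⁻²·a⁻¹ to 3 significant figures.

zinc: f(T) = +0.038·(T−10) [T≤10 °C] = -0.4522
  sulphur-dioxide contribution → 1.055 μm/a
  chloride contribution → 0.7637 μm/a
  ⇒ r_corr(zinc) = 1.818 μm/a
Convert to mass loss: 1.818 μm/a × 7.14 g/cm³ = 12.98 g·m⁻²·a⁻¹

r_corr = 13.0 g·m⁻²·a⁻¹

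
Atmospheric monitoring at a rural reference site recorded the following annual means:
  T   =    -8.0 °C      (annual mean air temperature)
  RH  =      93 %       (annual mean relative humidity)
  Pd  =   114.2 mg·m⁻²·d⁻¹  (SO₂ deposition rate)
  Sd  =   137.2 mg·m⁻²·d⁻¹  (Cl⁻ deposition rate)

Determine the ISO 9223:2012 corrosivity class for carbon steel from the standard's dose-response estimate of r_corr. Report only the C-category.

carbon steel: temperature factor f = +0.150·(-18.0) = -2.7000
  Pd branch = 1.77·Pd^0.52·e^(0.02·RH+f) = 8.977 μm/a
  Cl⁻ term: 0.102·137.2^0.62·exp(0.033·93+0.04·-8.0) = 33.7
  sum: 8.977 + 33.7 → r_corr = 42.68 μm/a
ISO 9223 Table 2 (carbon steel): 25 < 42.7 ≤ 50 μm/a ⇒ C3

C3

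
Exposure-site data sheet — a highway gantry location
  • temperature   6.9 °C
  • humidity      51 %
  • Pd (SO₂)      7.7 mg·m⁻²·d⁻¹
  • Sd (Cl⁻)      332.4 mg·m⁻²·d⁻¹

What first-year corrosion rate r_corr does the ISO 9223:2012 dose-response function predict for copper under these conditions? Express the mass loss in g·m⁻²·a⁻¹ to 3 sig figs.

r_corr = 4.98 g·m⁻²·a⁻¹

copper: f(T) = +0.126·(T−10) [T≤10 °C] = -0.3906
  Pd branch = 0.0053·Pd^0.26·e^(0.059·RH+f) = 0.1236 μm/a
  Cl⁻ term: 0.01025·332.4^0.27·exp(0.036·51+0.049·6.9) = 0.4323
  sum: 0.1236 + 0.4323 → r_corr = 0.5559 μm/a
Convert to mass loss: 0.5559 μm/a × 8.96 g/cm³ = 4.98 g·m⁻²·a⁻¹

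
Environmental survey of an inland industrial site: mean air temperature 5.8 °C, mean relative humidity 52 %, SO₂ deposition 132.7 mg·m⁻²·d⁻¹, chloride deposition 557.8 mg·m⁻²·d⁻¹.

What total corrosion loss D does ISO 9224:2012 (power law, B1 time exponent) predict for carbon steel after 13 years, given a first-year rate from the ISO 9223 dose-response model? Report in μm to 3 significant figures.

carbon steel: temperature factor f = +0.150·(-4.2) = -0.6300
  Pd branch = 1.77·Pd^0.52·e^(0.02·RH+f) = 33.88 μm/a
  Sd branch = 0.102·Sd^0.62·e^(0.033·RH+0.04·T) = 36.09 μm/a
  sum: 33.88 + 36.09 → r_corr = 69.97 μm/a
Power-law: D(13) = r_corr · 13^0.523
  D(13) = 69.97 × 13^0.523 = 69.97 × 3.825 = 267.6 μm

D(13) = 268 μm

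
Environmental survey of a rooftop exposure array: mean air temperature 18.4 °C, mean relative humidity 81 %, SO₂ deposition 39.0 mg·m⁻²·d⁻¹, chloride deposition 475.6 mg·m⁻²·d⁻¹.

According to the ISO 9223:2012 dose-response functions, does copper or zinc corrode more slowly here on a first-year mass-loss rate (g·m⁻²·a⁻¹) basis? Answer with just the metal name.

copper: f(T) = -0.080·(T−10) [T>10 °C] = -0.6720
  Pd branch = 0.0053·Pd^0.26·e^(0.059·RH+f) = 0.8348 μm/a
  Sd branch = 0.01025·Sd^0.27·e^(0.036·RH+0.049·T) = 2.463 μm/a
  sum: 0.8348 + 2.463 → r_corr = 3.298 μm/a
  mass loss = 3.298 μm/a × 8.96 g/cm³ = 29.55 g·m⁻²·a⁻¹
zinc: temperature factor f = -0.071·(8.4) = -0.5964
  SO₂ term: 0.0129·39.0^0.44·exp(0.046·81-0.5964) = 1.479
  Cl⁻ term: 0.0175·475.6^0.57·exp(0.008·81+0.085·18.4) = 5.367
  sum: 1.479 + 5.367 → r_corr = 6.845 μm/a
  mass loss = 6.845 μm/a × 7.14 g/cm³ = 48.88 g·m⁻²·a⁻¹
Ordering by g·m⁻²·a⁻¹: zinc (48.9) > copper (29.6)

copper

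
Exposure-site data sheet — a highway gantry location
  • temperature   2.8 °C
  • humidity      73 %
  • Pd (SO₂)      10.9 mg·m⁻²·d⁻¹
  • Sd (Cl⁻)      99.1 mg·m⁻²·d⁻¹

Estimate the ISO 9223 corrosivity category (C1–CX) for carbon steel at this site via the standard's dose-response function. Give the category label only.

C3

carbon steel: f(T) = +0.150·(T−10) [T≤10 °C] = -1.0800
  SO₂ term: 1.77·10.9^0.52·exp(0.02·73-1.0800) = 8.963
  Sd branch = 0.102·Sd^0.62·e^(0.033·RH+0.04·T) = 21.93 μm/a
  sum: 8.963 + 21.93 → r_corr = 30.89 μm/a
ISO 9223 Table 2 (carbon steel): 25 < 30.9 ≤ 50 μm/a ⇒ C3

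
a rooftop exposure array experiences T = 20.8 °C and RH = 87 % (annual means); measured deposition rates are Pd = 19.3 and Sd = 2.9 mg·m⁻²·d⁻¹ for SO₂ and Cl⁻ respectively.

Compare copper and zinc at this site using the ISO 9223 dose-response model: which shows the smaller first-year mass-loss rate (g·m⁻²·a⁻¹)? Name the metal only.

zinc

copper: f(T) = -0.080·(T−10) [T>10 °C] = -0.8640
  Pd branch = 0.0053·Pd^0.26·e^(0.059·RH+f) = 0.8176 μm/a
  Cl⁻ term: 0.01025·2.9^0.27·exp(0.036·87+0.049·20.8) = 0.8678
  r_corr = 0.8176 + 0.8678 = 1.685 μm/a
  mass loss = 1.685 μm/a × 8.96 g/cm³ = 15.1 g·m⁻²·a⁻¹
zinc: f(T) = -0.071·(T−10) [T>10 °C] = -0.7668
  Pd branch = 0.0129·Pd^0.44·e^(0.046·RH+f) = 1.206 μm/a
  Cl⁻ term: 0.0175·2.9^0.57·exp(0.008·87+0.085·20.8) = 0.3773
  sum: 1.206 + 0.3773 → r_corr = 1.583 μm/a
  mass loss = 1.583 μm/a × 7.14 g/cm³ = 11.3 g·m⁻²·a⁻¹
Ordering by g·m⁻²·a⁻¹: copper (15.1) > zinc (11.3)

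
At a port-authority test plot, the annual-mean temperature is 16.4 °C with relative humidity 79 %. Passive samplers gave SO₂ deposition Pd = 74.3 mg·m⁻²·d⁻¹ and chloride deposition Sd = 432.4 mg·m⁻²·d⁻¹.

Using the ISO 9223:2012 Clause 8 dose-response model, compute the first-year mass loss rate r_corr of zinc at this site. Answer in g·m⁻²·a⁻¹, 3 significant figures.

r_corr = 44.9 g·m⁻²·a⁻¹

zinc: T>10 °C ⇒ hinge -0.071·(16.4−10) = -0.4544
  sulphur-dioxide contribution → 2.064 μm/a
  chloride contribution → 4.221 μm/a
  total first-year rate 6.285 μm/a
Convert to mass loss: 6.285 μm/a × 7.14 g/cm³ = 44.87 g·m⁻²·a⁻¹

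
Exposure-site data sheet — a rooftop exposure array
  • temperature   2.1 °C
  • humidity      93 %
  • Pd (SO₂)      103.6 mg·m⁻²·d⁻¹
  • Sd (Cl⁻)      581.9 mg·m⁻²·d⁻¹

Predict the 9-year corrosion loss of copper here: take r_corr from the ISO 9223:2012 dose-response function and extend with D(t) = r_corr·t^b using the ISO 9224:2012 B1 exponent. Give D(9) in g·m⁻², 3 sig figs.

copper: T≤10 °C ⇒ hinge +0.126·(2.1−10) = -0.9954
  SO₂ term: 0.0053·103.6^0.26·exp(0.059·93-0.9954) = 1.581
  Sd branch = 0.01025·Sd^0.27·e^(0.036·RH+0.049·T) = 1.803 μm/a
  r_corr = 1.581 + 1.803 = 3.384 μm/a
Power-law: D(9) = r_corr · 9^0.667
  D(9) = 3.384 × 9^0.667 = 3.384 × 4.33 = 14.65 μm
  Mass loss = 14.65 μm × 8.96 g/cm³ = 131.3 g·m⁻²

D(9) = 131 g·m⁻²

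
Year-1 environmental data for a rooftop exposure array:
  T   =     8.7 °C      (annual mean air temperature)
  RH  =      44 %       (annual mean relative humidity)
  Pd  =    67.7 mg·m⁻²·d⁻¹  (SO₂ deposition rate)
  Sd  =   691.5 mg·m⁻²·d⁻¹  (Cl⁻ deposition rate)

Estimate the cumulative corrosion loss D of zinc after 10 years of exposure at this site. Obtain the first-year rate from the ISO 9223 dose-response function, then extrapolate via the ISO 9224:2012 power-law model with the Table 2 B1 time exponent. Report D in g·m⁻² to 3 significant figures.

zinc: T≤10 °C ⇒ hinge +0.038·(8.7−10) = -0.0494
  sulphur-dioxide contribution → 0.5938 μm/a
  chloride contribution → 2.166 μm/a
  ⇒ r_corr(zinc) = 2.76 μm/a
Long-term exponent b (ISO 9224 Table 2, B1) = 0.813
  D(10) = 2.76 × 10^0.813 = 2.76 × 6.501 = 17.95 μm
  Mass loss = 17.95 μm × 7.14 g/cm³ = 128.1 g·m⁻²

D(10) = 128 g·m⁻²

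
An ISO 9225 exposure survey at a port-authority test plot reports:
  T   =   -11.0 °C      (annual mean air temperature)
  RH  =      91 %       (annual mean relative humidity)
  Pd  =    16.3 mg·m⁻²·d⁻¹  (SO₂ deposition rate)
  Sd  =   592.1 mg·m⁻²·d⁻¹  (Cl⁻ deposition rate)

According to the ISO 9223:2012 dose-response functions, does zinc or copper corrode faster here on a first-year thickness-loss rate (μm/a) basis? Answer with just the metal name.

zinc

zinc: temperature factor f = +0.038·(-21.0) = -0.7980
  sulphur-dioxide contribution → 1.304 μm/a
  chloride contribution → 0.5413 μm/a
  ⇒ r_corr(zinc) = 1.845 μm/a
copper: T≤10 °C ⇒ hinge +0.126·(-11.0−10) = -2.6460
  sulphur-dioxide contribution → 0.1667 μm/a
  chloride contribution → 0.887 μm/a
  ⇒ r_corr(copper) = 1.054 μm/a
Ordering by μm/a: zinc (1.85) > copper (1.05)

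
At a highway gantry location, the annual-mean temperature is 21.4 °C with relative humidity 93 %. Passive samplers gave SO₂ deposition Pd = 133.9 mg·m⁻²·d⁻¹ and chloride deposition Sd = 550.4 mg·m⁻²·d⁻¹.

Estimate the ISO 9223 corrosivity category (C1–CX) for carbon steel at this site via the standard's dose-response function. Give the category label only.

CX

carbon steel: f(T) = -0.054·(T−10) [T>10 °C] = -0.6156
  SO₂ term: 1.77·133.9^0.52·exp(0.02·93-0.6156) = 78.4
  Cl⁻ term: 0.102·550.4^0.62·exp(0.033·93+0.04·21.4) = 258.5
  sum: 78.4 + 258.5 → r_corr = 336.9 μm/a
ISO 9223 Table 2 (carbon steel): 200 < 337 ≤ 700 μm/a ⇒ CX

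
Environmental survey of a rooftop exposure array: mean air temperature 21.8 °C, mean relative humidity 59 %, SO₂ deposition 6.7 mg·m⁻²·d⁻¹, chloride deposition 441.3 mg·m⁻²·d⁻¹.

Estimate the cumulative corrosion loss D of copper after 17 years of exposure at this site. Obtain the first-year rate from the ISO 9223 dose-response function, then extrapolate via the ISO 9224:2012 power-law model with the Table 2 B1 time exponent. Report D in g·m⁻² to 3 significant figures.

D(17) = 83.1 g·m⁻²

copper: temperature factor f = -0.080·(11.8) = -0.9440
  Pd branch = 0.0053·Pd^0.26·e^(0.059·RH+f) = 0.1099 μm/a
  Sd branch = 0.01025·Sd^0.27·e^(0.036·RH+0.049·T) = 1.292 μm/a
  r_corr = 0.1099 + 1.292 = 1.402 μm/a
Power-law: D(17) = r_corr · 17^0.667
  D(17) = 1.402 × 17^0.667 = 1.402 × 6.618 = 9.275 μm
  Mass loss = 9.275 μm × 8.96 g/cm³ = 83.1 g·m⁻²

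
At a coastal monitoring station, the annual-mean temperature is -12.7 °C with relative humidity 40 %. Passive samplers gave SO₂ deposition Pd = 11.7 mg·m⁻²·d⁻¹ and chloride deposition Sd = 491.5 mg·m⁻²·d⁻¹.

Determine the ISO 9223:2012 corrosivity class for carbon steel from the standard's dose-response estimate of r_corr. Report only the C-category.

carbon steel: temperature factor f = +0.150·(-22.7) = -3.4050
  SO₂ term: 1.77·11.7^0.52·exp(0.02·40-3.4050) = 0.47
  Cl⁻ term: 0.102·491.5^0.62·exp(0.033·40+0.04·-12.7) = 10.71
  sum: 0.47 + 10.71 → r_corr = 11.18 μm/a
Category bounds: 1.3…25 μm/a bracket r_corr ⇒ C2

C2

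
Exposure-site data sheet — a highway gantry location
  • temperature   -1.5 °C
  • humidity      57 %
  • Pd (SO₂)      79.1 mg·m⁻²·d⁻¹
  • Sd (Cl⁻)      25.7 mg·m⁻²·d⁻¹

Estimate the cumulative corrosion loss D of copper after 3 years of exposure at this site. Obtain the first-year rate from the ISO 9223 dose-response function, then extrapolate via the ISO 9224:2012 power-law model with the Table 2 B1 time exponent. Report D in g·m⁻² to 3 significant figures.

D(3) = 5.41 g·m⁻²

copper: temperature factor f = +0.126·(-11.5) = -1.4490
  SO₂ term: 0.0053·79.1^0.26·exp(0.059·57-1.4490) = 0.112
  Cl⁻ term: 0.01025·25.7^0.27·exp(0.036·57+0.049·-1.5) = 0.1781
  r_corr = 0.112 + 0.1781 = 0.2901 μm/a
Long-term exponent b (ISO 9224 Table 2, B1) = 0.667
  D(3) = 0.2901 × 3^0.667 = 0.2901 × 2.081 = 0.6036 μm
  Mass loss = 0.6036 μm × 8.96 g/cm³ = 5.408 g·m⁻²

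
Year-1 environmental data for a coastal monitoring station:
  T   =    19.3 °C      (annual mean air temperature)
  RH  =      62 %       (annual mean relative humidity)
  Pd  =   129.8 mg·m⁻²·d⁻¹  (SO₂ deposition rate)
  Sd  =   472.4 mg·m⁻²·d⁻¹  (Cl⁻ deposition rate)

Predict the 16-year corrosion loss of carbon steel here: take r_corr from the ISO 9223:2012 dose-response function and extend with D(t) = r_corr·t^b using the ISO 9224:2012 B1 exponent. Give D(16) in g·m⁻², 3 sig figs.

carbon steel: T>10 °C ⇒ hinge -0.054·(19.3−10) = -0.5022
  SO₂ term: 1.77·129.8^0.52·exp(0.02·62-0.5022) = 46.48
  Cl⁻ term: 0.102·472.4^0.62·exp(0.033·62+0.04·19.3) = 77.72
  r_corr = 46.48 + 77.72 = 124.2 μm/a
Power-law: D(16) = r_corr · 16^0.523
  D(16) = 124.2 × 16^0.523 = 124.2 × 4.263 = 529.5 μm
  Mass loss = 529.5 μm × 7.85 g/cm³ = 4157 g·m⁻²

D(16) = 4.16e+03 g·m⁻²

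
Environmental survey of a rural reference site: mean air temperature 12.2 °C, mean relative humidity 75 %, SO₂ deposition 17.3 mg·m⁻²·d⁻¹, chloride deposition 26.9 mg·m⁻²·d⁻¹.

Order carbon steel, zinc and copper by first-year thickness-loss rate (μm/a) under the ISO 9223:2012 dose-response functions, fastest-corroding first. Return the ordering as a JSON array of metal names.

["carbon steel", "zinc", "copper"]

carbon steel: T>10 °C ⇒ hinge -0.054·(12.2−10) = -0.1188
  SO₂ term: 1.77·17.3^0.52·exp(0.02·75-0.1188) = 31.02
  Cl⁻ term: 0.102·26.9^0.62·exp(0.033·75+0.04·12.2) = 15.2
  r_corr = 31.02 + 15.2 = 46.22 μm/a
zinc: T>10 °C ⇒ hinge -0.071·(12.2−10) = -0.1562
  SO₂ term: 0.0129·17.3^0.44·exp(0.046·75-0.1562) = 1.218
  Cl⁻ term: 0.0175·26.9^0.57·exp(0.008·75+0.085·12.2) = 0.5874
  r_corr = 1.218 + 0.5874 = 1.806 μm/a
copper: f(T) = -0.080·(T−10) [T>10 °C] = -0.1760
  Pd branch = 0.0053·Pd^0.26·e^(0.059·RH+f) = 0.7789 μm/a
  Cl⁻ term: 0.01025·26.9^0.27·exp(0.036·75+0.049·12.2) = 0.6745
  r_corr = 0.7789 + 0.6745 = 1.453 μm/a
Ordering by μm/a: carbon steel (46.2) > zinc (1.81) > copper (1.45)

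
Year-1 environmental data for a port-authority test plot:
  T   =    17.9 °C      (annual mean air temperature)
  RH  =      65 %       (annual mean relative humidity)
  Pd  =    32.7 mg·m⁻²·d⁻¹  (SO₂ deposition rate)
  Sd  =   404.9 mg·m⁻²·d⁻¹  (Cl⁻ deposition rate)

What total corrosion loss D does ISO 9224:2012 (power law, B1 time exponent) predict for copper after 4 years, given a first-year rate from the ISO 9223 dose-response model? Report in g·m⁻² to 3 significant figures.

D(4) = 36.5 g·m⁻²

copper: T>10 °C ⇒ hinge -0.080·(17.9−10) = -0.6320
  Pd branch = 0.0053·Pd^0.26·e^(0.059·RH+f) = 0.3229 μm/a
  Cl⁻ term: 0.01025·404.9^0.27·exp(0.036·65+0.049·17.9) = 1.294
  sum: 0.3229 + 1.294 → r_corr = 1.617 μm/a
Power-law: D(4) = r_corr · 4^0.667
  D(4) = 1.617 × 4^0.667 = 1.617 × 2.521 = 4.076 μm
  Mass loss = 4.076 μm × 8.96 g/cm³ = 36.52 g·m⁻²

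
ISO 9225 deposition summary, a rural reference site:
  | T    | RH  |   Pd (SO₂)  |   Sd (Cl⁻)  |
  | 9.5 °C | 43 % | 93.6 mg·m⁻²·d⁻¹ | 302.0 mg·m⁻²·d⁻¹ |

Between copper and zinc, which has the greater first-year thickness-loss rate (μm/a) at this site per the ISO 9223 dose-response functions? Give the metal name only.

zinc

copper: T≤10 °C ⇒ hinge +0.126·(9.5−10) = -0.0630
  Pd branch = 0.0053·Pd^0.26·e^(0.059·RH+f) = 0.2048 μm/a
  Sd branch = 0.01025·Sd^0.27·e^(0.036·RH+0.049·T) = 0.3587 μm/a
  r_corr = 0.2048 + 0.3587 = 0.5635 μm/a
zinc: temperature factor f = +0.038·(-0.5) = -0.0190
  Pd branch = 0.0129·Pd^0.44·e^(0.046·RH+f) = 0.6741 μm/a
  Sd branch = 0.0175·Sd^0.57·e^(0.008·RH+0.085·T) = 1.435 μm/a
  r_corr = 0.6741 + 1.435 = 2.109 μm/a
Ordering by μm/a: zinc (2.11) > copper (0.564)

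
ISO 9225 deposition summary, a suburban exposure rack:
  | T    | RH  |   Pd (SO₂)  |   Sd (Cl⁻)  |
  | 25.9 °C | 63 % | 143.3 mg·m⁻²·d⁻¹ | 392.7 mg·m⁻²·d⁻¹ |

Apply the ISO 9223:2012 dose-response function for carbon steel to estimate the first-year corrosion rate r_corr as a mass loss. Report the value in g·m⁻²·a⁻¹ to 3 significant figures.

r_corr = 1.01e+03 g·m⁻²·a⁻¹

carbon steel: f(T) = -0.054·(T−10) [T>10 °C] = -0.8586
  sulphur-dioxide contribution → 34.96 μm/a
  chloride contribution → 93.27 μm/a
  ⇒ r_corr(carbon steel) = 128.2 μm/a
Convert to mass loss: 128.2 μm/a × 7.85 g/cm³ = 1007 g·m⁻²·a⁻¹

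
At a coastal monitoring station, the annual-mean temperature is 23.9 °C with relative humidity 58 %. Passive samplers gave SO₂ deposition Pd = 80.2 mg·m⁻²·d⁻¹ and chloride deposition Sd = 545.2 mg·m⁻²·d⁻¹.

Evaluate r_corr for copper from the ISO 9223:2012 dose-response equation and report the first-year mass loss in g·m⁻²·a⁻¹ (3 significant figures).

r_corr = 14.6 g·m⁻²·a⁻¹

copper: f(T) = -0.080·(T−10) [T>10 °C] = -1.1120
  SO₂ term: 0.0053·80.2^0.26·exp(0.059·58-1.1120) = 0.1669
  Sd branch = 0.01025·Sd^0.27·e^(0.036·RH+0.049·T) = 1.462 μm/a
  r_corr = 0.1669 + 1.462 = 1.629 μm/a
Convert to mass loss: 1.629 μm/a × 8.96 g/cm³ = 14.6 g·m⁻²·a⁻¹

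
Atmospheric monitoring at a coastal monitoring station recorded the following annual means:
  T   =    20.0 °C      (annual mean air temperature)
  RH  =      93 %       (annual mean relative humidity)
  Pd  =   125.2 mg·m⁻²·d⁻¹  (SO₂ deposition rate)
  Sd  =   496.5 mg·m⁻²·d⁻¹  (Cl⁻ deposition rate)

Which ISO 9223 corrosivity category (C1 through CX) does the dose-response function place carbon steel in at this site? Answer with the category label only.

carbon steel: T>10 °C ⇒ hinge -0.054·(20.0−10) = -0.5400
  Pd branch = 1.77·Pd^0.52·e^(0.02·RH+f) = 81.66 μm/a
  Sd branch = 0.102·Sd^0.62·e^(0.033·RH+0.04·T) = 229.3 μm/a
  r_corr = 81.66 + 229.3 = 310.9 μm/a
ISO 9223 Table 2 (carbon steel): 200 < 311 ≤ 700 μm/a ⇒ CX

CX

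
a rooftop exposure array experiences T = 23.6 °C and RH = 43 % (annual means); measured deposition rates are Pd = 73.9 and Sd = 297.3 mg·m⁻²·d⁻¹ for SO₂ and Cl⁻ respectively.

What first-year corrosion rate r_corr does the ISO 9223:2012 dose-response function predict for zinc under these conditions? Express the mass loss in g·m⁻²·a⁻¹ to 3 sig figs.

zinc: f(T) = -0.071·(T−10) [T>10 °C] = -0.9656
  sulphur-dioxide contribution → 0.2358 μm/a
  chloride contribution → 4.714 μm/a
  ⇒ r_corr(zinc) = 4.949 μm/a
Convert to mass loss: 4.949 μm/a × 7.14 g/cm³ = 35.34 g·m⁻²·a⁻¹

r_corr = 35.3 g·m⁻²·a⁻¹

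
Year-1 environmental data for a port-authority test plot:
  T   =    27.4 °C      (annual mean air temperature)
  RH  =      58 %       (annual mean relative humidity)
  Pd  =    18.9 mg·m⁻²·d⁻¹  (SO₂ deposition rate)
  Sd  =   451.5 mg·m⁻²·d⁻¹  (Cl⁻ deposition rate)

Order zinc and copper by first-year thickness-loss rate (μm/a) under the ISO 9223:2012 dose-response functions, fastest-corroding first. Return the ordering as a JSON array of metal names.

zinc: T>10 °C ⇒ hinge -0.071·(27.4−10) = -1.2354
  SO₂ term: 0.0129·18.9^0.44·exp(0.046·58-1.2354) = 0.197
  Sd branch = 0.0175·Sd^0.57·e^(0.008·RH+0.085·T) = 9.315 μm/a
  r_corr = 0.197 + 9.315 = 9.512 μm/a
copper: f(T) = -0.080·(T−10) [T>10 °C] = -1.3920
  SO₂ term: 0.0053·18.9^0.26·exp(0.059·58-1.3920) = 0.08665
  Cl⁻ term: 0.01025·451.5^0.27·exp(0.036·58+0.049·27.4) = 1.65
  sum: 0.08665 + 1.65 → r_corr = 1.736 μm/a
Ordering by μm/a: zinc (9.51) > copper (1.74)

["zinc", "copper"]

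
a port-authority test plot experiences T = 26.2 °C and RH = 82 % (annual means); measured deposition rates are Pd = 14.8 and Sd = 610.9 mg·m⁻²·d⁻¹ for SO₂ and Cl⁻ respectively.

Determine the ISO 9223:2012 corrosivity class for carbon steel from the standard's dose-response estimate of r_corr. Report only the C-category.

carbon steel: f(T) = -0.054·(T−10) [T>10 °C] = -0.8748
  SO₂ term: 1.77·14.8^0.52·exp(0.02·82-0.8748) = 15.45
  Cl⁻ term: 0.102·610.9^0.62·exp(0.033·82+0.04·26.2) = 232.4
  sum: 15.45 + 232.4 → r_corr = 247.9 μm/a
Category bounds: 200…700 μm/a bracket r_corr ⇒ CX

CX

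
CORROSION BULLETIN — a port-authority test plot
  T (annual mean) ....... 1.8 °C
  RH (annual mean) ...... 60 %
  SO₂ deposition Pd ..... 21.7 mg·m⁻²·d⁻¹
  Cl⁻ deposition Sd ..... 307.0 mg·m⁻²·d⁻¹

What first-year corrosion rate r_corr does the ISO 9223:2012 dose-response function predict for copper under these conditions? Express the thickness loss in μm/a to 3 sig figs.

copper: f(T) = +0.126·(T−10) [T≤10 °C] = -1.0332
  SO₂ term: 0.0053·21.7^0.26·exp(0.059·60-1.0332) = 0.1447
  Sd branch = 0.01025·Sd^0.27·e^(0.036·RH+0.049·T) = 0.4557 μm/a
  sum: 0.1447 + 0.4557 → r_corr = 0.6003 μm/a

r_corr = 0.600 μm/a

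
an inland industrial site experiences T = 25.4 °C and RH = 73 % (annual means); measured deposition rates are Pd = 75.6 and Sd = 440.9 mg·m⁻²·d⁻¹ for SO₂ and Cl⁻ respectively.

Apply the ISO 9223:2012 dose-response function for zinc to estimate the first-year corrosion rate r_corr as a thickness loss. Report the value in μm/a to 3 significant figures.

r_corr = 9.57 μm/a

zinc: temperature factor f = -0.071·(15.4) = -1.0934
  sulphur-dioxide contribution → 0.833 μm/a
  chloride contribution → 8.741 μm/a
  total first-year rate 9.574 μm/a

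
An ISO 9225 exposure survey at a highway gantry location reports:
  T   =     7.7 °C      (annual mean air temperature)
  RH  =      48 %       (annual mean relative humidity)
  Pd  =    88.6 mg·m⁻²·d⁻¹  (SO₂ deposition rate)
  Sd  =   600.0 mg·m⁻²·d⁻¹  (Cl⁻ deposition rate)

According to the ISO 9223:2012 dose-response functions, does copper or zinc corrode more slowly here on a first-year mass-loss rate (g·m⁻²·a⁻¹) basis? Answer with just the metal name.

copper: temperature factor f = +0.126·(-2.3) = -0.2898
  Pd branch = 0.0053·Pd^0.26·e^(0.059·RH+f) = 0.2161 μm/a
  Cl⁻ term: 0.01025·600.0^0.27·exp(0.036·48+0.049·7.7) = 0.4733
  r_corr = 0.2161 + 0.4733 = 0.6894 μm/a
  mass loss = 0.6894 μm/a × 8.96 g/cm³ = 6.177 g·m⁻²·a⁻¹
zinc: temperature factor f = +0.038·(-2.3) = -0.0874
  Pd branch = 0.0129·Pd^0.44·e^(0.046·RH+f) = 0.7734 μm/a
  Sd branch = 0.0175·Sd^0.57·e^(0.008·RH+0.085·T) = 1.895 μm/a
  r_corr = 0.7734 + 1.895 = 2.668 μm/a
  mass loss = 2.668 μm/a × 7.14 g/cm³ = 19.05 g·m⁻²·a⁻¹
Ordering by g·m⁻²·a⁻¹: zinc (19.1) > copper (6.18)

copper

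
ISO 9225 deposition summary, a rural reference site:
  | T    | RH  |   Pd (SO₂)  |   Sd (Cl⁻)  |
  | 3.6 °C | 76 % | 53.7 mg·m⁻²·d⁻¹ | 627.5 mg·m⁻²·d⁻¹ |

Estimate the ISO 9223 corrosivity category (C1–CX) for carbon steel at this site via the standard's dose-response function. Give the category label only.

C5

carbon steel: T≤10 °C ⇒ hinge +0.150·(3.6−10) = -0.9600
  SO₂ term: 1.77·53.7^0.52·exp(0.02·76-0.9600) = 24.59
  Sd branch = 0.102·Sd^0.62·e^(0.033·RH+0.04·T) = 78.5 μm/a
  sum: 24.59 + 78.5 → r_corr = 103.1 μm/a
103 μm/a falls in (80, 200] for carbon steel → category C5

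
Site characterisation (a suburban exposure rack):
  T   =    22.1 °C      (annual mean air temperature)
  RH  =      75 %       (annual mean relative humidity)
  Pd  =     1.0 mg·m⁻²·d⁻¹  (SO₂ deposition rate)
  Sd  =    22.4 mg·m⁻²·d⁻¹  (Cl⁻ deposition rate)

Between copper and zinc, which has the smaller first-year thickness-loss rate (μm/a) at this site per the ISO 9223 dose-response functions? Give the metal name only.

copper

copper: temperature factor f = -0.080·(12.1) = -0.9680
  Pd branch = 0.0053·Pd^0.26·e^(0.059·RH+f) = 0.1681 μm/a
  Cl⁻ term: 0.01025·22.4^0.27·exp(0.036·75+0.049·22.1) = 1.043
  r_corr = 0.1681 + 1.043 = 1.211 μm/a
zinc: T>10 °C ⇒ hinge -0.071·(22.1−10) = -0.8591
  Pd branch = 0.0129·Pd^0.44·e^(0.046·RH+f) = 0.1721 μm/a
  Cl⁻ term: 0.0175·22.4^0.57·exp(0.008·75+0.085·22.1) = 1.228
  sum: 0.1721 + 1.228 → r_corr = 1.4 μm/a
Ordering by μm/a: zinc (1.4) > copper (1.21)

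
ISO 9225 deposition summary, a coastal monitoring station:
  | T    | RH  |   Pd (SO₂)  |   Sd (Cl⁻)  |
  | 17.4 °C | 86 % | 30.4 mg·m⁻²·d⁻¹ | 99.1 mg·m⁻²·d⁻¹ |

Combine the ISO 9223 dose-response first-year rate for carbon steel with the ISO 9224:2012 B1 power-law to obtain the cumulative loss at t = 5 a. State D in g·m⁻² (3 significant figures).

carbon steel: f(T) = -0.054·(T−10) [T>10 °C] = -0.3996
  Pd branch = 1.77·Pd^0.52·e^(0.02·RH+f) = 39.13 μm/a
  Cl⁻ term: 0.102·99.1^0.62·exp(0.033·86+0.04·17.4) = 60.39
  r_corr = 39.13 + 60.39 = 99.52 μm/a
ISO 9224: D(t) = r_corr · t^b with b = 0.523 (carbon steel, B1)
  D(5) = 99.52 × 5^0.523 = 99.52 × 2.32 = 230.9 μm
  Mass loss = 230.9 μm × 7.85 g/cm³ = 1813 g·m⁻²

D(5) = 1.81e+03 g·m⁻²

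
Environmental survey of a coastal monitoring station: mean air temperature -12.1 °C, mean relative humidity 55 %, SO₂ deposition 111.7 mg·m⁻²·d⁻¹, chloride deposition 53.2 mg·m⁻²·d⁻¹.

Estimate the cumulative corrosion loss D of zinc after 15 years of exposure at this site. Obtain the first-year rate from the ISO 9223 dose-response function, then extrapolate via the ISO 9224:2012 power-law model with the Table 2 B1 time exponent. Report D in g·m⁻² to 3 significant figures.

zinc: temperature factor f = +0.038·(-22.1) = -0.8398
  Pd branch = 0.0129·Pd^0.44·e^(0.046·RH+f) = 0.5569 μm/a
  Sd branch = 0.0175·Sd^0.57·e^(0.008·RH+0.085·T) = 0.09359 μm/a
  sum: 0.5569 + 0.09359 → r_corr = 0.6505 μm/a
Power-law: D(15) = r_corr · 15^0.813
  D(15) = 0.6505 × 15^0.813 = 0.6505 × 9.04 = 5.88 μm
  Mass loss = 5.88 μm × 7.14 g/cm³ = 41.99 g·m⁻²

D(15) = 42.0 g·m⁻²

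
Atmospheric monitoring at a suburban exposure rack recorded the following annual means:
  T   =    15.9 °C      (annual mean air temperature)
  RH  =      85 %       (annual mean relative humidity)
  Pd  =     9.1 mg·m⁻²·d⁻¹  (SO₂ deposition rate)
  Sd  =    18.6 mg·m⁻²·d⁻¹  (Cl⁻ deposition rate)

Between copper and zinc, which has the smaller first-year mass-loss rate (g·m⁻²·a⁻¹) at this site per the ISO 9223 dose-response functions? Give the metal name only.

copper: T>10 °C ⇒ hinge -0.080·(15.9−10) = -0.4720
  Pd branch = 0.0053·Pd^0.26·e^(0.059·RH+f) = 0.8844 μm/a
  Cl⁻ term: 0.01025·18.6^0.27·exp(0.036·85+0.049·15.9) = 1.049
  r_corr = 0.8844 + 1.049 = 1.933 μm/a
  mass loss = 1.933 μm/a × 8.96 g/cm³ = 17.32 g·m⁻²·a⁻¹
zinc: temperature factor f = -0.071·(5.9) = -0.4189
  SO₂ term: 0.0129·9.1^0.44·exp(0.046·85-0.4189) = 1.119
  Cl⁻ term: 0.0175·18.6^0.57·exp(0.008·85+0.085·15.9) = 0.7062
  sum: 1.119 + 0.7062 → r_corr = 1.825 μm/a
  mass loss = 1.825 μm/a × 7.14 g/cm³ = 13.03 g·m⁻²·a⁻¹
Ordering by g·m⁻²·a⁻¹: copper (17.3) > zinc (13)

zinc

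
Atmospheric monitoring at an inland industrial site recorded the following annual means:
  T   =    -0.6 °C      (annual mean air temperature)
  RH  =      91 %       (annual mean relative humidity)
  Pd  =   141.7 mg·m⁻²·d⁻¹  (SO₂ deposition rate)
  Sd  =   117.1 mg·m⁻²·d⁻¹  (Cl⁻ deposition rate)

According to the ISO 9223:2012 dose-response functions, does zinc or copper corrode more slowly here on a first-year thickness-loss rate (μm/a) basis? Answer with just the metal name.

copper

zinc: T≤10 °C ⇒ hinge +0.038·(-0.6−10) = -0.4028
  sulphur-dioxide contribution → 5.014 μm/a
  chloride contribution → 0.5202 μm/a
  ⇒ r_corr(zinc) = 5.535 μm/a
copper: temperature factor f = +0.126·(-10.6) = -1.3356
  sulphur-dioxide contribution → 1.085 μm/a
  chloride contribution → 0.9533 μm/a
  ⇒ r_corr(copper) = 2.038 μm/a
Ordering by μm/a: zinc (5.53) > copper (2.04)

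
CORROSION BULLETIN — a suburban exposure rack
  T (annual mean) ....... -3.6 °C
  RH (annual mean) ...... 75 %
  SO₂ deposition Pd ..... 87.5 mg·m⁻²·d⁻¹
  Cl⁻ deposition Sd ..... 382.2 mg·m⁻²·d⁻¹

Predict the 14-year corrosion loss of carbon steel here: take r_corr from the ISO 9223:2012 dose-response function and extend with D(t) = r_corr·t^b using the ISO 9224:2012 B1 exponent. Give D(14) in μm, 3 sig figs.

D(14) = 208 μm

carbon steel: f(T) = +0.150·(T−10) [T≤10 °C] = -2.0400
  Pd branch = 1.77·Pd^0.52·e^(0.02·RH+f) = 10.55 μm/a
  Sd branch = 0.102·Sd^0.62·e^(0.033·RH+0.04·T) = 41.88 μm/a
  sum: 10.55 + 41.88 → r_corr = 52.43 μm/a
Power-law: D(14) = r_corr · 14^0.523
  D(14) = 52.43 × 14^0.523 = 52.43 × 3.976 = 208.4 μm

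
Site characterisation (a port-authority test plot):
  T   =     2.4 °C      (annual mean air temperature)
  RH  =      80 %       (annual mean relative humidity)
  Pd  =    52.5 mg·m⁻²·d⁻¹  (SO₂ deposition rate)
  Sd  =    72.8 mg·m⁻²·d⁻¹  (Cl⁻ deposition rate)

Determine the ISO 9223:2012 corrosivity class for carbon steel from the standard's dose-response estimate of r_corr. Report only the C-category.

C3

carbon steel: T≤10 °C ⇒ hinge +0.150·(2.4−10) = -1.1400
  sulphur-dioxide contribution → 21.99 μm/a
  chloride contribution → 22.46 μm/a
  total first-year rate 44.45 μm/a
ISO 9223 Table 2 (carbon steel): 25 < 44.4 ≤ 50 μm/a ⇒ C3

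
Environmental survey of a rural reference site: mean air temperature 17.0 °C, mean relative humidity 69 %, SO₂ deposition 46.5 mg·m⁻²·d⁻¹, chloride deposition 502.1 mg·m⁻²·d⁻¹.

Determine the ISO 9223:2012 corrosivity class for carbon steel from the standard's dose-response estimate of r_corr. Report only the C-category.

carbon steel: f(T) = -0.054·(T−10) [T>10 °C] = -0.3780
  SO₂ term: 1.77·46.5^0.52·exp(0.02·69-0.3780) = 35.5
  Cl⁻ term: 0.102·502.1^0.62·exp(0.033·69+0.04·17.0) = 92.75
  sum: 35.5 + 92.75 → r_corr = 128.2 μm/a
128 μm/a falls in (80, 200] for carbon steel → category C5

C5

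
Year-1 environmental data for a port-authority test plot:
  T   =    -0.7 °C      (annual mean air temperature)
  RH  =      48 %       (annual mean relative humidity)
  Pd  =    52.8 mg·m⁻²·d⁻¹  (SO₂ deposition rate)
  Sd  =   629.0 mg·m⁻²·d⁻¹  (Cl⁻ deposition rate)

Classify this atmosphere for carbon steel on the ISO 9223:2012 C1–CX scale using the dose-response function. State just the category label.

C3

carbon steel: T≤10 °C ⇒ hinge +0.150·(-0.7−10) = -1.6050
  Pd branch = 1.77·Pd^0.52·e^(0.02·RH+f) = 7.305 μm/a
  Sd branch = 0.102·Sd^0.62·e^(0.033·RH+0.04·T) = 26.27 μm/a
  sum: 7.305 + 26.27 → r_corr = 33.58 μm/a
Category bounds: 25…50 μm/a bracket r_corr ⇒ C3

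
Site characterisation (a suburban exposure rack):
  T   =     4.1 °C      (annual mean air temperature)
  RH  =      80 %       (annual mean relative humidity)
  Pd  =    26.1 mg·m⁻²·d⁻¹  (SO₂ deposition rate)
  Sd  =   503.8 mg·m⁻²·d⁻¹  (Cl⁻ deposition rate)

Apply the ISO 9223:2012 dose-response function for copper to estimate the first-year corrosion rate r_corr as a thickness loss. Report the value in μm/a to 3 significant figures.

copper: f(T) = +0.126·(T−10) [T≤10 °C] = -0.7434
  Pd branch = 0.0053·Pd^0.26·e^(0.059·RH+f) = 0.6601 μm/a
  Sd branch = 0.01025·Sd^0.27·e^(0.036·RH+0.049·T) = 1.198 μm/a
  sum: 0.6601 + 1.198 → r_corr = 1.858 μm/a

r_corr = 1.86 μm/a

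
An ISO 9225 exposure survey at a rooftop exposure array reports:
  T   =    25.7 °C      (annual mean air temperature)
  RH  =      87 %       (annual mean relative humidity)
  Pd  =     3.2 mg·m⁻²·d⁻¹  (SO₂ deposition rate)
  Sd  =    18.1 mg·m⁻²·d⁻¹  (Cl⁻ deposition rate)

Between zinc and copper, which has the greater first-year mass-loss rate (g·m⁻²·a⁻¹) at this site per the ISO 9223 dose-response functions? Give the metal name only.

copper

zinc: T>10 °C ⇒ hinge -0.071·(25.7−10) = -1.1147
  Pd branch = 0.0129·Pd^0.44·e^(0.046·RH+f) = 0.3862 μm/a
  Sd branch = 0.0175·Sd^0.57·e^(0.008·RH+0.085·T) = 1.625 μm/a
  r_corr = 0.3862 + 1.625 = 2.011 μm/a
  mass loss = 2.011 μm/a × 7.14 g/cm³ = 14.36 g·m⁻²·a⁻¹
copper: T>10 °C ⇒ hinge -0.080·(25.7−10) = -1.2560
  SO₂ term: 0.0053·3.2^0.26·exp(0.059·87-1.2560) = 0.3462
  Sd branch = 0.01025·Sd^0.27·e^(0.036·RH+0.049·T) = 1.809 μm/a
  sum: 0.3462 + 1.809 → r_corr = 2.155 μm/a
  mass loss = 2.155 μm/a × 8.96 g/cm³ = 19.31 g·m⁻²·a⁻¹
Ordering by g·m⁻²·a⁻¹: copper (19.3) > zinc (14.4)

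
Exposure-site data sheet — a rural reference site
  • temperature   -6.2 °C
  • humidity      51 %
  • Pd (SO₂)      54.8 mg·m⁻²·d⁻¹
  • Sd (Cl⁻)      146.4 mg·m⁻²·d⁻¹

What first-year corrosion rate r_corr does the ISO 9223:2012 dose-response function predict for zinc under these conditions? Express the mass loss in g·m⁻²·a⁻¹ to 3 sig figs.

zinc: f(T) = +0.038·(T−10) [T≤10 °C] = -0.6156
  sulphur-dioxide contribution → 0.4238 μm/a
  chloride contribution → 0.2665 μm/a
  total first-year rate 0.6903 μm/a
Convert to mass loss: 0.6903 μm/a × 7.14 g/cm³ = 4.929 g·m⁻²·a⁻¹

r_corr = 4.93 g·m⁻²·a⁻¹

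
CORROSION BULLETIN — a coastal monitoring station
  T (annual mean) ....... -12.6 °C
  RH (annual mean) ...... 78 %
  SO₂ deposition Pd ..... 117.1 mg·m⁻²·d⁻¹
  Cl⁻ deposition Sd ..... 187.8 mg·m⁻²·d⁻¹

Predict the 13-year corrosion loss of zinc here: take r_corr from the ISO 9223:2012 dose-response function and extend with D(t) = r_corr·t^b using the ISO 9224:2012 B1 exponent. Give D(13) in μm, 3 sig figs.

D(13) = 14.7 μm

zinc: f(T) = +0.038·(T−10) [T≤10 °C] = -0.8588
  SO₂ term: 0.0129·117.1^0.44·exp(0.046·78-0.8588) = 1.607
  Cl⁻ term: 0.0175·187.8^0.57·exp(0.008·78+0.085·-12.6) = 0.2213
  sum: 1.607 + 0.2213 → r_corr = 1.828 μm/a
Long-term exponent b (ISO 9224 Table 2, B1) = 0.813
  D(13) = 1.828 × 13^0.813 = 1.828 × 8.047 = 14.71 μm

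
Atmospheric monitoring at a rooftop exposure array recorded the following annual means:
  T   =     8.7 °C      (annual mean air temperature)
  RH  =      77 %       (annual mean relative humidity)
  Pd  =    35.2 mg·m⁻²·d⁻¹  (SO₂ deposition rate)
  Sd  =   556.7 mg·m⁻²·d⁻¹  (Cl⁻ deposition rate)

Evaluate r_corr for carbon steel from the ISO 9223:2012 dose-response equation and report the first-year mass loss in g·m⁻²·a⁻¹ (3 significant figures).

r_corr = 1.06e+03 g·m⁻²·a⁻¹

carbon steel: temperature factor f = +0.150·(-1.3) = -0.1950
  SO₂ term: 1.77·35.2^0.52·exp(0.02·77-0.1950) = 43.28
  Sd branch = 0.102·Sd^0.62·e^(0.033·RH+0.04·T) = 92.38 μm/a
  sum: 43.28 + 92.38 → r_corr = 135.7 μm/a
Convert to mass loss: 135.7 μm/a × 7.85 g/cm³ = 1065 g·m⁻²·a⁻¹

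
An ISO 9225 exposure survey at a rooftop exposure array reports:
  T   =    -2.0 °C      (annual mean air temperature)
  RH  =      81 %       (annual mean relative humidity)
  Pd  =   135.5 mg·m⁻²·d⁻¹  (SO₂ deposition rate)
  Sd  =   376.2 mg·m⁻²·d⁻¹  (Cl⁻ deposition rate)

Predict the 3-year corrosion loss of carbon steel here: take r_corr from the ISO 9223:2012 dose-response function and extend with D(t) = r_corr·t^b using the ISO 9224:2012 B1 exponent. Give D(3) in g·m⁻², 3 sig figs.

D(3) = 1.02e+03 g·m⁻²

carbon steel: T≤10 °C ⇒ hinge +0.150·(-2.0−10) = -1.8000
  SO₂ term: 1.77·135.5^0.52·exp(0.02·81-1.8000) = 18.98
  Sd branch = 0.102·Sd^0.62·e^(0.033·RH+0.04·T) = 53.89 μm/a
  sum: 18.98 + 53.89 → r_corr = 72.87 μm/a
ISO 9224: D(t) = r_corr · t^b with b = 0.523 (carbon steel, B1)
  D(3) = 72.87 × 3^0.523 = 72.87 × 1.776 = 129.4 μm
  Mass loss = 129.4 μm × 7.85 g/cm³ = 1016 g·m⁻²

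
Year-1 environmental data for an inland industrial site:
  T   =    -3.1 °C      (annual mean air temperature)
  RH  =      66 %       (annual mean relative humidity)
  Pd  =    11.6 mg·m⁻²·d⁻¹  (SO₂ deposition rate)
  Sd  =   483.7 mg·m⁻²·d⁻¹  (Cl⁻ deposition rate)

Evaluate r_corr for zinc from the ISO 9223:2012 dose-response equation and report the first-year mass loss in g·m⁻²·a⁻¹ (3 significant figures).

r_corr = 8.95 g·m⁻²·a⁻¹

zinc: temperature factor f = +0.038·(-13.1) = -0.4978
  sulphur-dioxide contribution → 0.48 μm/a
  chloride contribution → 0.7729 μm/a
  ⇒ r_corr(zinc) = 1.253 μm/a
Convert to mass loss: 1.253 μm/a × 7.14 g/cm³ = 8.946 g·m⁻²·a⁻¹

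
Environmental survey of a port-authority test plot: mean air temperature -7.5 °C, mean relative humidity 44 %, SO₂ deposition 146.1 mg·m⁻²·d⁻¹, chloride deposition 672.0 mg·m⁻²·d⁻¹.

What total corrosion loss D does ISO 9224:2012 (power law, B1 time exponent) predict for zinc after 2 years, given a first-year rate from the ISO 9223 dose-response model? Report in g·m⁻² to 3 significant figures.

zinc: f(T) = +0.038·(T−10) [T≤10 °C] = -0.6650
  SO₂ term: 0.0129·146.1^0.44·exp(0.046·44-0.6650) = 0.45
  Sd branch = 0.0175·Sd^0.57·e^(0.008·RH+0.085·T) = 0.5378 μm/a
  r_corr = 0.45 + 0.5378 = 0.9879 μm/a
Long-term exponent b (ISO 9224 Table 2, B1) = 0.813
  D(2) = 0.9879 × 2^0.813 = 0.9879 × 1.757 = 1.736 μm
  Mass loss = 1.736 μm × 7.14 g/cm³ = 12.39 g·m⁻²

D(2) = 12.4 g·m⁻²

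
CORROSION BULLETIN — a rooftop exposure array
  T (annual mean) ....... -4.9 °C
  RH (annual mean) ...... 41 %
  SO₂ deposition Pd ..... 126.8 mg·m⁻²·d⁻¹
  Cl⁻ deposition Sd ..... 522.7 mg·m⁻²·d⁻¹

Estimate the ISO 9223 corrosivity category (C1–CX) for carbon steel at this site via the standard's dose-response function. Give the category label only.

C2

carbon steel: T≤10 °C ⇒ hinge +0.150·(-4.9−10) = -2.2350
  SO₂ term: 1.77·126.8^0.52·exp(0.02·41-2.2350) = 5.334
  Cl⁻ term: 0.102·522.7^0.62·exp(0.033·41+0.04·-4.9) = 15.72
  r_corr = 5.334 + 15.72 = 21.05 μm/a
21.1 μm/a falls in (1.3, 25] for carbon steel → category C2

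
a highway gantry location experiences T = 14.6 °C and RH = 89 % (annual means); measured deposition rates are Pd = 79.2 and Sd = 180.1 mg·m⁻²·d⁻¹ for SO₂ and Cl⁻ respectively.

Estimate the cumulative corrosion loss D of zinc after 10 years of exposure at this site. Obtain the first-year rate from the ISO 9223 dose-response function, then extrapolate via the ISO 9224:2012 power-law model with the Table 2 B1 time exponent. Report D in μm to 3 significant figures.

D(10) = 40.3 μm

zinc: f(T) = -0.071·(T−10) [T>10 °C] = -0.3266
  sulphur-dioxide contribution → 3.821 μm/a
  chloride contribution → 2.382 μm/a
  ⇒ r_corr(zinc) = 6.203 μm/a
Long-term exponent b (ISO 9224 Table 2, B1) = 0.813
  D(10) = 6.203 × 10^0.813 = 6.203 × 6.501 = 40.33 μm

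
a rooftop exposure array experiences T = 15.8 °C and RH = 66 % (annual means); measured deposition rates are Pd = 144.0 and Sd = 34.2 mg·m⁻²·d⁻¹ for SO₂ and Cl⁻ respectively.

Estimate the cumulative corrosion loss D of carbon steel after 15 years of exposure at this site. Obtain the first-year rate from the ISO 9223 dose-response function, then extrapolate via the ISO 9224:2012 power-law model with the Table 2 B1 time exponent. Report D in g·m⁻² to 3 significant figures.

carbon steel: temperature factor f = -0.054·(5.8) = -0.3132
  sulphur-dioxide contribution → 64.21 μm/a
  chloride contribution → 15.14 μm/a
  total first-year rate 79.34 μm/a
Power-law: D(15) = r_corr · 15^0.523
  D(15) = 79.34 × 15^0.523 = 79.34 × 4.122 = 327 μm
  Mass loss = 327 μm × 7.85 g/cm³ = 2567 g·m⁻²

D(15) = 2.57e+03 g·m⁻²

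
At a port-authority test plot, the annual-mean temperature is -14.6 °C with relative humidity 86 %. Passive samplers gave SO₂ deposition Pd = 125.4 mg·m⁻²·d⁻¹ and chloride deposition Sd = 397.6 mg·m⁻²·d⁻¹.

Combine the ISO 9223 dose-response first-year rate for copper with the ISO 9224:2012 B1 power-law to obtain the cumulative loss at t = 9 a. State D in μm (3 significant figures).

copper: f(T) = +0.126·(T−10) [T≤10 °C] = -3.0996
  sulphur-dioxide contribution → 0.1341 μm/a
  chloride contribution → 0.5578 μm/a
  ⇒ r_corr(copper) = 0.6918 μm/a
ISO 9224: D(t) = r_corr · t^b with b = 0.667 (copper, B1)
  D(9) = 0.6918 × 9^0.667 = 0.6918 × 4.33 = 2.996 μm

D(9) = 3.00 μm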